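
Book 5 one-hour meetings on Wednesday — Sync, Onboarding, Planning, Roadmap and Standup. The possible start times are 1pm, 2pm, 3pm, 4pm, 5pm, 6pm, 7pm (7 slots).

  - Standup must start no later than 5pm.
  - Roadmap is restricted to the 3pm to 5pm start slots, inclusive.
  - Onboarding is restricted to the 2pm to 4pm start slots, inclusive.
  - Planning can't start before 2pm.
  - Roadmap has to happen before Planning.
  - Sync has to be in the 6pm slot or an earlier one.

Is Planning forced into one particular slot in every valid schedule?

No

Planning can be 4pm (e.g. Standup=1pm; Onboarding=2pm; Planning=4pm; Roadmap=3pm; Sync=1pm) or 5pm (e.g. Onboarding=2pm; Planning=5pm; Standup=1pm; Roadmap=3pm; Sync=1pm).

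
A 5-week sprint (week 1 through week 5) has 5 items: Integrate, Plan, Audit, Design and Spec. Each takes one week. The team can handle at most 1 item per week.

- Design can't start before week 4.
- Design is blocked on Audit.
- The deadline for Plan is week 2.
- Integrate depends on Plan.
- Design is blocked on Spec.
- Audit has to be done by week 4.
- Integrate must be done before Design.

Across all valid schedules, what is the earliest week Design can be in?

Design is available from week 4.
Design at week 5 is achievable: Plan -> week 1; Spec -> week 4; Design -> week 5; Integrate -> week 3; Audit -> week 2.
Nothing earlier works — the capacity limit rule out every week before week 5.

week 5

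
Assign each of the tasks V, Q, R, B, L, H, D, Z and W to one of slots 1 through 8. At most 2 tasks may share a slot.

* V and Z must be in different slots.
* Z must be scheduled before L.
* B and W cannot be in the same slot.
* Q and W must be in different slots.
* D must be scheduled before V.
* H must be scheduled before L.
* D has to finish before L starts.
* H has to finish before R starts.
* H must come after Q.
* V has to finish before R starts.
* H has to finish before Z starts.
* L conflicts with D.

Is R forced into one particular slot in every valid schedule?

R can be 3 (e.g. W -> 5; R -> 3; Z -> 3; H -> 2; D -> 1; L -> 4; V -> 2; Q -> 1; B -> 4) or 4 (e.g. W in 5; D in 1; Q in 1; Z in 3; H in 2; L in 4; V in 2; B in 3; R in 4).

No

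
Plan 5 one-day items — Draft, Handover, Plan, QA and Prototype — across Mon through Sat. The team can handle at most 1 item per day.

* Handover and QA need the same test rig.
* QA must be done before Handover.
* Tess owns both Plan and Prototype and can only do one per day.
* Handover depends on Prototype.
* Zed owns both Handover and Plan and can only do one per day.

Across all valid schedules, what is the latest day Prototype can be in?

Downstream work caps Prototype at Fri.
Prototype at Fri is achievable: Handover in Sat; QA in Mon; Prototype in Fri; Draft in Tue; Plan in Wed.

Fri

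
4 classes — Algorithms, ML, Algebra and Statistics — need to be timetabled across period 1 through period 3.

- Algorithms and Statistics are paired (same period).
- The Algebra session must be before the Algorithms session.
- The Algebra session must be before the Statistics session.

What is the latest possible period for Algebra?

period 2

Downstream work caps Algebra at period 2.
Algebra at period 2 is achievable: Algebra -> period 2, Algorithms -> period 3, Statistics -> period 3, ML -> period 1.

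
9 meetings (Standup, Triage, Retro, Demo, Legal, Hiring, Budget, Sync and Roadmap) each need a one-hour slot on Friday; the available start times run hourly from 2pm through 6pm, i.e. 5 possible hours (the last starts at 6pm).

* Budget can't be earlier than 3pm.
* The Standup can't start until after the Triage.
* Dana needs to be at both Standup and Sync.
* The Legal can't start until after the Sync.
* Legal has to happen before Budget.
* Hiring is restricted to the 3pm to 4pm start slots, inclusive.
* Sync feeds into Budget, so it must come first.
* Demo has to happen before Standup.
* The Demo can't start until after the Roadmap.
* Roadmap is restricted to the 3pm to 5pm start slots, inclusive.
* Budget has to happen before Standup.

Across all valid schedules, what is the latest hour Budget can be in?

5pm

Budget is available from 3pm; precedence pushes Budget to at least 4pm; downstream work caps Budget at 5pm.
Budget at 5pm is achievable: Legal=3pm; Sync=2pm; Roadmap=3pm; Hiring=3pm; Retro=2pm; Demo=4pm; Budget=5pm; Triage=2pm; Standup=6pm.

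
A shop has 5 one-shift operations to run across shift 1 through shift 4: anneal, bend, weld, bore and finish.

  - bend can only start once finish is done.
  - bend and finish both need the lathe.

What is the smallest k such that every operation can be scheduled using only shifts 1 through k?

The precedence chain requires at least 2 distinct shifts.
2 works (last occupied shift: shift 2): for example bore in shift 1; anneal in shift 1; finish in shift 1; weld in shift 1; bend in shift 2.

2 shifts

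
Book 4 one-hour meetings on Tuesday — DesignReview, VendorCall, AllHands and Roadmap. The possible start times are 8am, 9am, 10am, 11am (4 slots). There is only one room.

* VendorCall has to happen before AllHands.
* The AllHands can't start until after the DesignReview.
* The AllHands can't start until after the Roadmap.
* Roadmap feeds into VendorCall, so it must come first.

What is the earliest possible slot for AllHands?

11am

Precedence pushes AllHands to at least 10am.
AllHands at 11am is achievable: VendorCall in 9am, Roadmap in 8am, DesignReview in 10am, AllHands in 11am.
Nothing earlier works — the capacity limit rule out every slot before 11am.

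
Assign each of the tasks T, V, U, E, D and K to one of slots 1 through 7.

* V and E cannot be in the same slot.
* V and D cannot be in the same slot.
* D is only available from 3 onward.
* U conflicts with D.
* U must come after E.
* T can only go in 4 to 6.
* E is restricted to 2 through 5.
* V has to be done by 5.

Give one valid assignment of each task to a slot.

V=1; E=2; D=3; T=4; K=1; U=4

Checking: E(2) before U(4); U(4) != D(3); V(1) != E(2); V(1) != D(3); T=4 in [4,6]; D=3 in [3,7]; V=1 in [1,5]; E=2 in [2,5].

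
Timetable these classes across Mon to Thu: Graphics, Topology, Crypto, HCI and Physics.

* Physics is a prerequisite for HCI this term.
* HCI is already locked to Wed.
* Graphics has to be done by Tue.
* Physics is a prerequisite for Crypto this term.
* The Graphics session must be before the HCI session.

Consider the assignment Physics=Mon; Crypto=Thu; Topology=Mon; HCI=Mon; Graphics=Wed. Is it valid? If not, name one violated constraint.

Invalid. The Graphics session must be before the HCI session.

Graphics has to be done by Tue — violated.
The Graphics session must be before the HCI session — violated.
Physics is a prerequisite for HCI this term — violated.
HCI is already locked to Wed — violated.
Physics is a prerequisite for Crypto this term — holds.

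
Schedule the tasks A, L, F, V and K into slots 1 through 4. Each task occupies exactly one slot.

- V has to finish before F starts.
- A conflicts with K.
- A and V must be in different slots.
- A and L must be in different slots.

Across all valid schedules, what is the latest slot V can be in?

Downstream work caps V at 3.
V at 3 is achievable: K in 2; F in 4; A in 1; V in 3; L in 2.

3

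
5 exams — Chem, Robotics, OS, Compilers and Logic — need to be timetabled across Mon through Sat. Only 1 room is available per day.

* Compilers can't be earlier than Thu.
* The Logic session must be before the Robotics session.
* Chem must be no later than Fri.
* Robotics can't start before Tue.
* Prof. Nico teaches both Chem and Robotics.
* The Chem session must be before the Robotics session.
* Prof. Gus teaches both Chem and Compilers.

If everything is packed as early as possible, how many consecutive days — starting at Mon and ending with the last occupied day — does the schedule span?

The precedence chain requires at least 2 distinct days.
With at most 1 per day and 5 exams, at least 5 days are needed.
Compilers can't be placed before Thu — that is day 4 counting from Mon — so the schedule must run through at least 4 days.
5 works (last occupied day: Fri): for example Robotics in Wed, Compilers in Thu, Logic in Tue, Chem in Mon, OS in Fri.

5 days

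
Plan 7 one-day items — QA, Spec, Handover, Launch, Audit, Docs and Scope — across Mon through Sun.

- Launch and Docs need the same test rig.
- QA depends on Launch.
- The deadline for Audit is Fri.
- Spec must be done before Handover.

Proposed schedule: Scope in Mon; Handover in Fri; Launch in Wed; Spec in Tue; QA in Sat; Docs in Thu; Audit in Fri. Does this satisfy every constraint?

Yes, all constraints hold

Spec must be done before Handover — holds.
QA depends on Launch — holds.
The deadline for Audit is Fri — holds.
Launch and Docs need the same test rig — holds.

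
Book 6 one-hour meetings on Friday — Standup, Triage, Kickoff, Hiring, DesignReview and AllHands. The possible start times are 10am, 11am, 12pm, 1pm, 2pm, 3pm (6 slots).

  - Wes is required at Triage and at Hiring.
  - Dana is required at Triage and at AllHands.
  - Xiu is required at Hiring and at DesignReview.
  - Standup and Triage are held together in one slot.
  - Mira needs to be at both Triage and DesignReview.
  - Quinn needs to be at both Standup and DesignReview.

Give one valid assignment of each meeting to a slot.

AllHands=11am, Hiring=11am, Triage=10am, Standup=10am, DesignReview=12pm, Kickoff=10am

Checking: Triage(10am) != DesignReview(12pm); Hiring(11am) != DesignReview(12pm); Triage(10am) != AllHands(11am); Triage(10am) != Hiring(11am); Standup(10am) != DesignReview(12pm); Standup = Triage = 10am.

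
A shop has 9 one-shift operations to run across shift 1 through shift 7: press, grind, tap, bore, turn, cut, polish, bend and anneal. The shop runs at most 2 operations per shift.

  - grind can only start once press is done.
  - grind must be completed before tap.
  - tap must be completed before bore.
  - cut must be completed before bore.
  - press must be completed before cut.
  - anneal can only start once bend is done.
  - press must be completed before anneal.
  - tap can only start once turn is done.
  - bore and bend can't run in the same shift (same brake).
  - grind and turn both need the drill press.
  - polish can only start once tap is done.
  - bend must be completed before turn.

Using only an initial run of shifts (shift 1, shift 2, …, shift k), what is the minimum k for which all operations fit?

The precedence chain requires at least 4 distinct shifts.
With at most 2 per shift and 9 operations, at least 5 shifts are needed.
5 works (last occupied shift: shift 5): for example anneal in shift 3; tap in shift 4; press in shift 1; bend in shift 1; polish in shift 5; cut in shift 2; bore in shift 5; turn in shift 3; grind in shift 2.

5 shifts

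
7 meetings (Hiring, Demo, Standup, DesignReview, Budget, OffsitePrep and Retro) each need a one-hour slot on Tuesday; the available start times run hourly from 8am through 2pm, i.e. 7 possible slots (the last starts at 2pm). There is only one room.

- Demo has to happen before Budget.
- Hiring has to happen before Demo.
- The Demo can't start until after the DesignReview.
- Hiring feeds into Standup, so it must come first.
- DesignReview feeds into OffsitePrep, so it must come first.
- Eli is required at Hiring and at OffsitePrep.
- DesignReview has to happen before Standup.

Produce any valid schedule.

Hiring -> 9am, OffsitePrep -> 1pm, Demo -> 10am, Budget -> 12pm, Retro -> 2pm, DesignReview -> 8am, Standup -> 11am

Checking: Demo(10am) before Budget(12pm); DesignReview(8am) before OffsitePrep(1pm); Hiring(9am) before Standup(11am); DesignReview(8am) before Demo(10am); DesignReview(8am) before Standup(11am); Hiring(9am) before Demo(10am); Hiring(9am) != OffsitePrep(1pm); max 1 per slot (cap 1).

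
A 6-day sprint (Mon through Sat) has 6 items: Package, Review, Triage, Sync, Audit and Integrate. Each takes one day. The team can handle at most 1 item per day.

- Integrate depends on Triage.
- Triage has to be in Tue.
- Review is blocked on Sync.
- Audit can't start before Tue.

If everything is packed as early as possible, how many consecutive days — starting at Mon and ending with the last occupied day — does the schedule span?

6 days

The precedence chain requires at least 2 distinct days.
With at most 1 per day and 6 tasks, at least 6 days are needed.
Propagating the time windows through the other constraints, Integrate can't land before Wed — that is day 3 counting from Mon — so the schedule must run through at least 3 days.
6 works (last occupied day: Sat): for example Integrate in Fri, Package in Sat, Triage in Tue, Audit in Wed, Sync in Mon, Review in Thu.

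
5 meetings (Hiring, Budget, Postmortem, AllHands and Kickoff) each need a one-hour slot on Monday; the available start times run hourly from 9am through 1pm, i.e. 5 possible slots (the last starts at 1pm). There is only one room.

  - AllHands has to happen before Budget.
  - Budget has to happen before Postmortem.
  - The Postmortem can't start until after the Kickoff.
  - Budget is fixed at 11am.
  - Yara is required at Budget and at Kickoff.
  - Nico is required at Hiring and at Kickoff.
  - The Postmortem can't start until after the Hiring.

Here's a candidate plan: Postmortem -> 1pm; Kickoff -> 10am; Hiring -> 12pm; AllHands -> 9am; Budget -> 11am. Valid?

Valid

Nico is required at Hiring and at Kickoff — holds.
There is only one room — holds.
Budget has to happen before Postmortem — holds.
The Postmortem can't start until after the Hiring — holds.
The Postmortem can't start until after the Kickoff — holds.
AllHands has to happen before Budget — holds.
Yara is required at Budget and at Kickoff — holds.
Budget is fixed at 11am — holds.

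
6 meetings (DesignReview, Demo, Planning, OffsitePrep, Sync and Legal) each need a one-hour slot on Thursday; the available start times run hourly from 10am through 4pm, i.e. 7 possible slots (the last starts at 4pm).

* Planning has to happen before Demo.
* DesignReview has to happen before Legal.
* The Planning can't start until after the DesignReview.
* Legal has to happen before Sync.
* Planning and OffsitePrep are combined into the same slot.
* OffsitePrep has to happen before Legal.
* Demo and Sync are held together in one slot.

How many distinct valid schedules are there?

35

Splitting on DesignReview: it can be 10am (20), 11am (10), 12pm (4), 1pm (1). Listing each branch's schedules as (Demo, Planning, OffsitePrep, Sync, Legal):
DesignReview=10am: (1pm,11am,11am,1pm,12pm) (2pm,11am,11am,2pm,12pm) (2pm,11am,11am,2pm,1pm) (2pm,12pm,12pm,2pm,1pm) (3pm,11am,11am,3pm,12pm) (3pm,11am,11am,3pm,1pm) (3pm,11am,11am,3pm,2pm) (3pm,12pm,12pm,3pm,1pm) (3pm,12pm,12pm,3pm,2pm) (3pm,1pm,1pm,3pm,2pm) (4pm,11am,11am,4pm,12pm) (4pm,11am,11am,4pm,1pm) (4pm,11am,11am,4pm,2pm) (4pm,11am,11am,4pm,3pm) (4pm,12pm,12pm,4pm,1pm) (4pm,12pm,12pm,4pm,2pm) (4pm,12pm,12pm,4pm,3pm) (4pm,1pm,1pm,4pm,2pm) (4pm,1pm,1pm,4pm,3pm) (4pm,2pm,2pm,4pm,3pm) — 20.
DesignReview=11am: (2pm,12pm,12pm,2pm,1pm) (3pm,12pm,12pm,3pm,1pm) (3pm,12pm,12pm,3pm,2pm) (3pm,1pm,1pm,3pm,2pm) (4pm,12pm,12pm,4pm,1pm) (4pm,12pm,12pm,4pm,2pm) (4pm,12pm,12pm,4pm,3pm) (4pm,1pm,1pm,4pm,2pm) (4pm,1pm,1pm,4pm,3pm) (4pm,2pm,2pm,4pm,3pm) — 10.
DesignReview=12pm: (3pm,1pm,1pm,3pm,2pm) (4pm,1pm,1pm,4pm,2pm) (4pm,1pm,1pm,4pm,3pm) (4pm,2pm,2pm,4pm,3pm) — 4.
DesignReview=1pm: (4pm,2pm,2pm,4pm,3pm) — 1.
Summing: 20 + 10 + 4 + 1 = 35.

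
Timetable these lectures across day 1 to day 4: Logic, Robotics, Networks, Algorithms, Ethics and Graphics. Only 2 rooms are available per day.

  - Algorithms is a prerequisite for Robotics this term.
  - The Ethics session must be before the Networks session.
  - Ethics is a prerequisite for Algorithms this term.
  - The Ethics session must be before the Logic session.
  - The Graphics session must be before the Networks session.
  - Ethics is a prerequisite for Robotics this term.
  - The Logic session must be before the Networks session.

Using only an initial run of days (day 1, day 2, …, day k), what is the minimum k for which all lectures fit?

The precedence chain requires at least 3 distinct days.
With at most 2 per day and 6 lectures, at least 3 days are needed.
3 works (last occupied day: day 3): for example Graphics in day 1; Robotics in day 3; Algorithms in day 2; Ethics in day 1; Logic in day 2; Networks in day 3.

3 days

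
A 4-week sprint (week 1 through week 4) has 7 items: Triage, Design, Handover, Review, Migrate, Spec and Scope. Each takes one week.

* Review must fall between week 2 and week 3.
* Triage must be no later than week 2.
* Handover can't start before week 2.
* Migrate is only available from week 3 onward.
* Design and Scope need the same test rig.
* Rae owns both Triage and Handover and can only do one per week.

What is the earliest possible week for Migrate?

Migrate is available from week 3.
Migrate at week 3 is achievable: Design=week 1, Handover=week 2, Spec=week 1, Review=week 2, Migrate=week 3, Triage=week 1, Scope=week 2.

week 3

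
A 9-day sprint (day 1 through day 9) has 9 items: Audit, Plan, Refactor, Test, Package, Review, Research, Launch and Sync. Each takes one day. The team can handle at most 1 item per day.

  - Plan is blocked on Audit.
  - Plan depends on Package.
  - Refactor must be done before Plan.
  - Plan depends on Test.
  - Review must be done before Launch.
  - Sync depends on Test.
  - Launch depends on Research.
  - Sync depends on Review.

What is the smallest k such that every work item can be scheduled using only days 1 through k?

9 days

The precedence chain requires at least 2 distinct days.
With at most 1 per day and 9 work items, at least 9 days are needed.
9 works (last occupied day: day 9): for example Refactor in day 3, Audit in day 2, Launch in day 8, Sync in day 9, Research in day 7, Package in day 4, Review in day 6, Test in day 1, Plan in day 5.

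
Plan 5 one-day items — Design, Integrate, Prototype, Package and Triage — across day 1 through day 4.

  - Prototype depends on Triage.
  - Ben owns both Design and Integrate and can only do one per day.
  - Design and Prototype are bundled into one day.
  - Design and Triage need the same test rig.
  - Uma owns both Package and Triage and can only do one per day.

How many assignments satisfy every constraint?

Splitting on Design: it can be day 2 (9), day 3 (18), day 4 (27). Listing each branch's schedules as (Integrate, Prototype, Package, Triage) by day number:
Design=day 2: (1,2,2,1) (1,2,3,1) (1,2,4,1) (3,2,2,1) (3,2,3,1) (3,2,4,1) (4,2,2,1) (4,2,3,1) (4,2,4,1) — 9.
Design=day 3: (1,3,1,2) (1,3,2,1) (1,3,3,1) (1,3,3,2) (1,3,4,1) (1,3,4,2) (2,3,1,2) (2,3,2,1) (2,3,3,1) (2,3,3,2) (2,3,4,1) (2,3,4,2) (4,3,1,2) (4,3,2,1) (4,3,3,1) (4,3,3,2) (4,3,4,1) (4,3,4,2) — 18.
Design=day 4: (1,4,1,2) (1,4,1,3) (1,4,2,1) (1,4,2,3) (1,4,3,1) (1,4,3,2) (1,4,4,1) (1,4,4,2) (1,4,4,3) (2,4,1,2) (2,4,1,3) (2,4,2,1) (2,4,2,3) (2,4,3,1) (2,4,3,2) (2,4,4,1) (2,4,4,2) (2,4,4,3) (3,4,1,2) (3,4,1,3) (3,4,2,1) (3,4,2,3) (3,4,3,1) (3,4,3,2) (3,4,4,1) (3,4,4,2) (3,4,4,3) — 27.
Summing: 9 + 18 + 27 = 54.

54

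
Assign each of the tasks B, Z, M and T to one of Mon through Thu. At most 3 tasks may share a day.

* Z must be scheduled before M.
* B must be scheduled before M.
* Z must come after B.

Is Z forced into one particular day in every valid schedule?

Z can be Tue (e.g. M -> Wed; T -> Mon; Z -> Tue; B -> Mon) or Wed (e.g. Z in Wed, T in Mon, M in Thu, B in Mon).

No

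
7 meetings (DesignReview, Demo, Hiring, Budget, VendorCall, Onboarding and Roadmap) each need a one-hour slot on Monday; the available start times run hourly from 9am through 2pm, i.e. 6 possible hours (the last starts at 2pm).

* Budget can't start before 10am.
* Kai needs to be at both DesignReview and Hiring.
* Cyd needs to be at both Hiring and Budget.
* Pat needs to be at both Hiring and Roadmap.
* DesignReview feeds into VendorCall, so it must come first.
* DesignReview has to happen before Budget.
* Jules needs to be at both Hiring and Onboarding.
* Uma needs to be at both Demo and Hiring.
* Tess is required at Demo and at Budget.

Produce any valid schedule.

Roadmap=9am, Onboarding=9am, Budget=10am, DesignReview=9am, Hiring=11am, Demo=9am, VendorCall=10am

Checking: DesignReview(9am) before Budget(10am); DesignReview(9am) before VendorCall(10am); Demo(9am) != Budget(10am); Hiring(11am) != Roadmap(9am); DesignReview(9am) != Hiring(11am); Hiring(11am) != Onboarding(9am); Hiring(11am) != Budget(10am); Demo(9am) != Hiring(11am); Budget=10am in [10am,2pm].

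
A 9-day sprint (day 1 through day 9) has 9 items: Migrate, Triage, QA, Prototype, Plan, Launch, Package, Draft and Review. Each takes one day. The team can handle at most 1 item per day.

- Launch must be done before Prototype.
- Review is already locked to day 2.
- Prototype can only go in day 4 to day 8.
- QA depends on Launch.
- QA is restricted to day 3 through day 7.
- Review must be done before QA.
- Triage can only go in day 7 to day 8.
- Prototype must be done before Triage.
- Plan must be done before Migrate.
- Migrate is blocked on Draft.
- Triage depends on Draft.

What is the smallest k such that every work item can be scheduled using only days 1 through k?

9 days

The precedence chain requires at least 3 distinct days.
With at most 1 per day and 9 work items, at least 9 days are needed.
Triage can't be placed before day 7, so the schedule must run through at least day 7.
9 works (last occupied day: day 9): for example Draft in day 5; Migrate in day 8; Review in day 2; Launch in day 1; Plan in day 6; Package in day 9; Triage in day 7; QA in day 3; Prototype in day 4.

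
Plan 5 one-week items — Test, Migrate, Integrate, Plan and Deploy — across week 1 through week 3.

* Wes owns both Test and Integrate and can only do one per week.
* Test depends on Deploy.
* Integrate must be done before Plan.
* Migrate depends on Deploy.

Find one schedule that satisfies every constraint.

Deploy -> week 1; Plan -> week 2; Test -> week 2; Integrate -> week 1; Migrate -> week 2

Checking: Deploy(week 1) before Test(week 2); Integrate(week 1) before Plan(week 2); Deploy(week 1) before Migrate(week 2); Test(week 2) != Integrate(week 1).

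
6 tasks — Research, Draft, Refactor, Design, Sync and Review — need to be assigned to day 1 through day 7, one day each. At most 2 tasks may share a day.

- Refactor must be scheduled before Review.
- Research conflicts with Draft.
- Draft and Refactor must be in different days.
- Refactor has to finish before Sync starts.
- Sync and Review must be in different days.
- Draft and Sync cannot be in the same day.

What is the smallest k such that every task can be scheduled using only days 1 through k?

The precedence chain requires at least 2 distinct days.
With at most 2 per day and 6 tasks, at least 3 days are needed.
3 works (last occupied day: day 3): for example Design -> day 2, Review -> day 3, Draft -> day 3, Sync -> day 2, Research -> day 1, Refactor -> day 1.

3 days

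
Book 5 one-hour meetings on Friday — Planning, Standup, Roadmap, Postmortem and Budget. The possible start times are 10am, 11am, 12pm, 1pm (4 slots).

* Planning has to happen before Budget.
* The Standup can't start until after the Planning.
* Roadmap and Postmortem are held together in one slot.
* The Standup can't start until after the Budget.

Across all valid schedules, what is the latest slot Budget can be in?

12pm

Precedence pushes Budget to at least 11am; downstream work caps Budget at 12pm.
Budget at 12pm is achievable: Budget in 12pm, Standup in 1pm, Planning in 10am, Roadmap in 10am, Postmortem in 10am.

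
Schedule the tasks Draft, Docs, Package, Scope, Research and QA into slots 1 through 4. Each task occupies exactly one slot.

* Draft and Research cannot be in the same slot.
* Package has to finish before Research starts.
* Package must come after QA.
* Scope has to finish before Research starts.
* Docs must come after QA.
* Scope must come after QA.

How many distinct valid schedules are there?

51

Splitting on Draft: it can be 1 (17), 2 (17), 3 (14), 4 (3). Listing each branch's schedules as (Docs, Package, Scope, Research, QA):
Draft=1: (2,2,2,3,1) (2,2,2,4,1) (2,2,3,4,1) (2,3,2,4,1) (2,3,3,4,1) (3,2,2,3,1) (3,2,2,4,1) (3,2,3,4,1) (3,3,2,4,1) (3,3,3,4,1) (3,3,3,4,2) (4,2,2,3,1) (4,2,2,4,1) (4,2,3,4,1) (4,3,2,4,1) (4,3,3,4,1) (4,3,3,4,2) — 17.
Draft=2: (2,2,2,3,1) (2,2,2,4,1) (2,2,3,4,1) (2,3,2,4,1) (2,3,3,4,1) (3,2,2,3,1) (3,2,2,4,1) (3,2,3,4,1) (3,3,2,4,1) (3,3,3,4,1) (3,3,3,4,2) (4,2,2,3,1) (4,2,2,4,1) (4,2,3,4,1) (4,3,2,4,1) (4,3,3,4,1) (4,3,3,4,2) — 17.
Draft=3: (2,2,2,4,1) (2,2,3,4,1) (2,3,2,4,1) (2,3,3,4,1) (3,2,2,4,1) (3,2,3,4,1) (3,3,2,4,1) (3,3,3,4,1) (3,3,3,4,2) (4,2,2,4,1) (4,2,3,4,1) (4,3,2,4,1) (4,3,3,4,1) (4,3,3,4,2) — 14.
Draft=4: (2,2,2,3,1) (3,2,2,3,1) (4,2,2,3,1) — 3.
Summing: 17 + 17 + 14 + 3 = 51.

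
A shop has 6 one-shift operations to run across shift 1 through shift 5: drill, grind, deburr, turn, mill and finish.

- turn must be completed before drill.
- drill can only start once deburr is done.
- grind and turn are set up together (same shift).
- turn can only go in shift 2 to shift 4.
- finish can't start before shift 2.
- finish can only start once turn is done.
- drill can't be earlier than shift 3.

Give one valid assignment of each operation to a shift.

mill=shift 1; turn=shift 2; grind=shift 2; finish=shift 3; deburr=shift 1; drill=shift 3

Checking: turn(shift 2) before finish(shift 3); turn(shift 2) before drill(shift 3); deburr(shift 1) before drill(shift 3); grind = turn = shift 2; drill=shift 3 in [shift 3,shift 5]; finish=shift 3 in [shift 2,shift 5]; turn=shift 2 in [shift 2,shift 4].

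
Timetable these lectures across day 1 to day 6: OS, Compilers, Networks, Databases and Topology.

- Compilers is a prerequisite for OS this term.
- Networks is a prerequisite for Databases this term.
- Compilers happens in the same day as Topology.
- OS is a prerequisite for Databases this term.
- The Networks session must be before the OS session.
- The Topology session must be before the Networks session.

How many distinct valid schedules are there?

15

Splitting on OS: it can be day 3 (3), day 4 (6), day 5 (6). Listing each branch's schedules as (Compilers, Networks, Databases, Topology) by day number:
OS=day 3: (1,2,4,1) (1,2,5,1) (1,2,6,1) — 3.
OS=day 4: (1,2,5,1) (1,2,6,1) (1,3,5,1) (1,3,6,1) (2,3,5,2) (2,3,6,2) — 6.
OS=day 5: (1,2,6,1) (1,3,6,1) (1,4,6,1) (2,3,6,2) (2,4,6,2) (3,4,6,3) — 6.
Summing: 3 + 6 + 6 = 15.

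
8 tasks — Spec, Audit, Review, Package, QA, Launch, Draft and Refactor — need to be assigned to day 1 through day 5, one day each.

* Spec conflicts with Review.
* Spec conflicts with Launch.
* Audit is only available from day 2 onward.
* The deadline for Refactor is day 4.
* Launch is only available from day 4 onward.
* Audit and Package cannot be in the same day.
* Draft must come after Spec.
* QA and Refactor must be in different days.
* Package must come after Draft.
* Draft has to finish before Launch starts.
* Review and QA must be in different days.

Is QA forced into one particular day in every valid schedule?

QA can be day 1 (e.g. QA=day 1; Launch=day 4; Draft=day 2; Audit=day 2; Package=day 3; Review=day 2; Spec=day 1; Refactor=day 2) or day 2 (e.g. Audit -> day 2, Review -> day 3, QA -> day 2, Refactor -> day 1, Draft -> day 2, Package -> day 3, Launch -> day 4, Spec -> day 1).

No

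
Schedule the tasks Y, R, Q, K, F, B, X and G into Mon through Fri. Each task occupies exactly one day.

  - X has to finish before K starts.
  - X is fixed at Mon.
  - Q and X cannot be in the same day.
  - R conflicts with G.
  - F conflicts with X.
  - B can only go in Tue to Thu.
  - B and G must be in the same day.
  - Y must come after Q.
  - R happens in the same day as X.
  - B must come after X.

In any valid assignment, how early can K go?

Tue

Precedence pushes K to at least Tue.
K at Tue is achievable: B=Tue, Q=Tue, X=Mon, R=Mon, F=Tue, Y=Wed, K=Tue, G=Tue.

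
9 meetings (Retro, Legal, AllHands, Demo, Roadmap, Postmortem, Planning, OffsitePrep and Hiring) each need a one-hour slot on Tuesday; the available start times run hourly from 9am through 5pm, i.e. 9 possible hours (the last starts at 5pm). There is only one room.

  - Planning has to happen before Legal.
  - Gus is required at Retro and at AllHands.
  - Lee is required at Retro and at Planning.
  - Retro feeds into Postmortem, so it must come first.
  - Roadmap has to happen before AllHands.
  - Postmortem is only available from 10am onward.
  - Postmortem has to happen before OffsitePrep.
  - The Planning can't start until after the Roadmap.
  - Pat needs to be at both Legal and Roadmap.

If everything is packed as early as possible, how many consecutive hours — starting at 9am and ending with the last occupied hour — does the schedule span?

The precedence chain requires at least 3 distinct hours.
With at most 1 per hour and 9 meetings, at least 9 hours are needed.
9 works (last occupied hour: 5pm): for example Retro=9am; Roadmap=11am; OffsitePrep=3pm; Legal=1pm; Demo=4pm; Hiring=5pm; Planning=12pm; Postmortem=10am; AllHands=2pm.

9 hours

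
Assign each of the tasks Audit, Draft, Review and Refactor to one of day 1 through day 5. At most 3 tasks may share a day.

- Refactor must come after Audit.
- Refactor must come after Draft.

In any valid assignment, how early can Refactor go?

day 2

Precedence pushes Refactor to at least day 2.
Refactor at day 2 is achievable: Review in day 1; Draft in day 1; Audit in day 1; Refactor in day 2.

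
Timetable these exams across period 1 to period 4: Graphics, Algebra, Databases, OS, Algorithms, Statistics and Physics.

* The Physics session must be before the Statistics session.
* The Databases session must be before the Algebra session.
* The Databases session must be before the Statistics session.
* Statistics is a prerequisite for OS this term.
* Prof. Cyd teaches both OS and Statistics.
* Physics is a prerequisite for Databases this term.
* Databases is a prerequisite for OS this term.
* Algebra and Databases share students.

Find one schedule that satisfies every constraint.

Graphics -> period 1, Physics -> period 1, Statistics -> period 3, Algebra -> period 3, Databases -> period 2, OS -> period 4, Algorithms -> period 1

Checking: Physics(period 1) before Databases(period 2); Physics(period 1) before Statistics(period 3); Databases(period 2) before Statistics(period 3); Databases(period 2) before OS(period 4); Statistics(period 3) before OS(period 4); Databases(period 2) before Algebra(period 3); Algebra(period 3) != Databases(period 2); OS(period 4) != Statistics(period 3).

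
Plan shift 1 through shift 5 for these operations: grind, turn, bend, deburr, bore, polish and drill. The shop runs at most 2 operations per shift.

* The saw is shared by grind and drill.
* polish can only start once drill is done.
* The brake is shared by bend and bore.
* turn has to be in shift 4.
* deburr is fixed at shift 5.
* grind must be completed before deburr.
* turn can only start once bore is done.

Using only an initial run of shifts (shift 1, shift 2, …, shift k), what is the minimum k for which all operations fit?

5

The precedence chain requires at least 2 distinct shifts.
With at most 2 per shift and 7 operations, at least 4 shifts are needed.
deburr can't be placed before shift 5, so the schedule must run through at least shift 5.
5 works (last occupied shift: shift 5): for example bore -> shift 1; turn -> shift 4; bend -> shift 2; polish -> shift 3; deburr -> shift 5; drill -> shift 2; grind -> shift 1.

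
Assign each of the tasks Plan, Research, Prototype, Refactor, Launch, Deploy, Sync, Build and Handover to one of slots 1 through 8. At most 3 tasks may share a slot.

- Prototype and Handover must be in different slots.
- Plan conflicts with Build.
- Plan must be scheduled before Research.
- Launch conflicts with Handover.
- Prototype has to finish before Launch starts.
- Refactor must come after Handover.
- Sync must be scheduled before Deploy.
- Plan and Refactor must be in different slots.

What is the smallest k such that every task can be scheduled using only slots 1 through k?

The precedence chain requires at least 2 distinct slots.
With at most 3 per slot and 9 tasks, at least 3 slots are needed.
3 works (last occupied slot: 3): for example Sync in 1, Handover in 2, Deploy in 2, Build in 3, Launch in 3, Prototype in 1, Research in 2, Refactor in 3, Plan in 1.

3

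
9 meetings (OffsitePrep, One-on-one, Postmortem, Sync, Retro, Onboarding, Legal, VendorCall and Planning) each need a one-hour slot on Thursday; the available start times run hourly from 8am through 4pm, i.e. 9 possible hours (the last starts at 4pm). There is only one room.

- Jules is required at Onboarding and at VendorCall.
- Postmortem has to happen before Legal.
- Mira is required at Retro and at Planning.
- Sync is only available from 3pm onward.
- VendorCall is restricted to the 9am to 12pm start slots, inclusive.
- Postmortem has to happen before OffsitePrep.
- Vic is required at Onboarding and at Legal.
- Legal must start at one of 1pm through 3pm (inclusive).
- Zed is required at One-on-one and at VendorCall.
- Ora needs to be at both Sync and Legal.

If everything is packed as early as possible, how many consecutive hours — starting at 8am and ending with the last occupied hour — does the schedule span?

9 hours

The precedence chain requires at least 2 distinct hours.
With at most 1 per hour and 9 meetings, at least 9 hours are needed.
Sync can't be placed before 3pm — that is hour 8 counting from 8am — so the schedule must run through at least 8 hours.
9 works (last occupied hour: 4pm): for example OffsitePrep=10am, VendorCall=9am, Sync=3pm, Planning=4pm, Legal=1pm, Postmortem=8am, One-on-one=11am, Retro=12pm, Onboarding=2pm.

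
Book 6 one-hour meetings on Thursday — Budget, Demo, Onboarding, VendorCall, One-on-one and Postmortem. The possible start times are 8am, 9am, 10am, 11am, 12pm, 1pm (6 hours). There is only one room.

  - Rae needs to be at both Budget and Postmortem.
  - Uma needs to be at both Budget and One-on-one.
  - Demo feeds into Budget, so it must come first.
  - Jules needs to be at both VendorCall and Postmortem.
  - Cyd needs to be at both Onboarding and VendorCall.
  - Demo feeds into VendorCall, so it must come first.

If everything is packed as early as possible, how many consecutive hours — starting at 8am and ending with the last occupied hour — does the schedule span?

The precedence chain requires at least 2 distinct hours.
With at most 1 per hour and 6 meetings, at least 6 hours are needed.
6 works (last occupied hour: 1pm): for example VendorCall in 10am; Budget in 9am; Postmortem in 1pm; Demo in 8am; Onboarding in 11am; One-on-one in 12pm.

6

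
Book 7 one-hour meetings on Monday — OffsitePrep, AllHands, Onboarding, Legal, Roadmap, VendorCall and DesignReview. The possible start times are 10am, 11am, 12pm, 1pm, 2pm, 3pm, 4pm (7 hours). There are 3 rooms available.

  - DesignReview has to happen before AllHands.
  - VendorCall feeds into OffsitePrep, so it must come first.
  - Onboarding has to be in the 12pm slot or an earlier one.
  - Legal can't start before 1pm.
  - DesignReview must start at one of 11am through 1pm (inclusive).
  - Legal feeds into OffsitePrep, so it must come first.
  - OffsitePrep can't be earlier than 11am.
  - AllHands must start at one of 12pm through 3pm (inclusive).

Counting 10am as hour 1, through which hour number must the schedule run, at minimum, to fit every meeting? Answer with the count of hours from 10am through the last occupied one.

5

The precedence chain requires at least 2 distinct hours.
With at most 3 per hour and 7 meetings, at least 3 hours are needed.
Propagating the time windows through the other constraints, OffsitePrep can't land before 2pm — that is hour 5 counting from 10am — so the schedule must run through at least 5 hours.
5 works (last occupied hour: 2pm): for example AllHands -> 12pm, Onboarding -> 10am, OffsitePrep -> 2pm, Roadmap -> 10am, Legal -> 1pm, VendorCall -> 10am, DesignReview -> 11am.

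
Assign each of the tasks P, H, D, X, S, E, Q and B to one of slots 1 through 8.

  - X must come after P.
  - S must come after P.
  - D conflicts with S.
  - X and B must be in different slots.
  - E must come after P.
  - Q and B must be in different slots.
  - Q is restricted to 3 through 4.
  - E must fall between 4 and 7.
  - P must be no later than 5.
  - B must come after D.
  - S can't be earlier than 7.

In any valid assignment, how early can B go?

2

Precedence pushes B to at least 2.
B at 2 is achievable: S=7, E=4, Q=3, B=2, D=1, P=1, X=3, H=1.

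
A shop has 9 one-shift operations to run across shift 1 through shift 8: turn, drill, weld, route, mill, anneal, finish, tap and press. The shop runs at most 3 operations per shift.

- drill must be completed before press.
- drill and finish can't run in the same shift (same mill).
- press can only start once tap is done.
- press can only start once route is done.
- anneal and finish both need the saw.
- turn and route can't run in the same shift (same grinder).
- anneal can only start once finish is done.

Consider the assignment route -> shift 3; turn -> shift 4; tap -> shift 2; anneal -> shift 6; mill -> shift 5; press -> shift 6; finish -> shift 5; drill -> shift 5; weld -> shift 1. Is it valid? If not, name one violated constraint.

Invalid. drill and finish can't run in the same shift (same mill).

press can only start once tap is done — holds.
press can only start once route is done — holds.
drill and finish can't run in the same shift (same mill) — violated.
anneal can only start once finish is done — holds.
anneal and finish both need the saw — holds.
turn and route can't run in the same shift (same grinder) — holds.
The shop runs at most 3 operations per shift — holds.
drill must be completed before press — holds.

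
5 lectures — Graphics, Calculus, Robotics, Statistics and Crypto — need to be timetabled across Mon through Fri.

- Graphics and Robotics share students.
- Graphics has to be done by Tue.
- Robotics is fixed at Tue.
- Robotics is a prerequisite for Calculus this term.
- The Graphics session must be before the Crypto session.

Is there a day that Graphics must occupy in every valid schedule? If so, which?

Mon

Graphics's window is Mon–Tue.
Robotics is fixed at Tue, and Graphics can't share a day with Robotics.
So Graphics must be Mon.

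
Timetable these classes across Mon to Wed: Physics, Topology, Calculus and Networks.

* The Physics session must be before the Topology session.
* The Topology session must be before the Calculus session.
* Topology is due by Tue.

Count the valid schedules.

Enumerating: Networks=Mon, Physics=Mon, Calculus=Wed, Topology=Tue | Topology -> Tue, Calculus -> Wed, Networks -> Tue, Physics -> Mon | Networks -> Wed; Topology -> Tue; Calculus -> Wed; Physics -> Mon.

3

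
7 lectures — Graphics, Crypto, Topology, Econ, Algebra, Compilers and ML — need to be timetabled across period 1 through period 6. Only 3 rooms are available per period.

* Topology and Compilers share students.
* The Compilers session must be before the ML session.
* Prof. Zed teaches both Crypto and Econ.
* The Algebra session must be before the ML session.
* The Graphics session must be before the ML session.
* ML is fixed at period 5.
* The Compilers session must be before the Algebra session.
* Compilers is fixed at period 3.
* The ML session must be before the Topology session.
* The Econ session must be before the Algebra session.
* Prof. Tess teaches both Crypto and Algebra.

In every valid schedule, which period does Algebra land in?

period 4

Compilers is fixed at period 3 and must come before Algebra, so Algebra is at least period 4.
ML is fixed at period 5 and must come after Algebra, so Algebra is at most period 4.
So Algebra must be period 4.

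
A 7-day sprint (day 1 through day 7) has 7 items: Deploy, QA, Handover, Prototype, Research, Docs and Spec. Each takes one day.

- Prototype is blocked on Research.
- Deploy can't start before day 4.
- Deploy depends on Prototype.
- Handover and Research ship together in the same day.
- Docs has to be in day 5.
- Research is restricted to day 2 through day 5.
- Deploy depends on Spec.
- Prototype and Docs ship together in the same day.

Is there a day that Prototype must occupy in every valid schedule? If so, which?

day 5

Prototype must be in the same day as Docs, which can't be before day 5, so Prototype is at least day 5; Prototype must be in the same day as Docs, which can't be after day 5, so Prototype is at most day 5.
So Prototype is pinned to day 5.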